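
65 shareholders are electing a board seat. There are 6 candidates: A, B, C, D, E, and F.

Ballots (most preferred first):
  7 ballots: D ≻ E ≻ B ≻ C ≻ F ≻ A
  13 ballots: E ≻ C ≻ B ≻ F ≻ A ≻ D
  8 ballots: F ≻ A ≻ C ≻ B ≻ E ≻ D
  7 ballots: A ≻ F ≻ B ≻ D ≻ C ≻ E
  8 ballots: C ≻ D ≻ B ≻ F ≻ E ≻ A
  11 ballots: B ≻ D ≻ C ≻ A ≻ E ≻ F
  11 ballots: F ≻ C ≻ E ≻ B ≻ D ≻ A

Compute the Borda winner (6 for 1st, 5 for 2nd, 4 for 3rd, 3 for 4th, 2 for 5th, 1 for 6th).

A: 7×1 + 13×2 + 8×5 + 7×6 + 8×1 + 11×3 + 11×1 = 167
B: 7×4 + 13×4 + 8×3 + 7×4 + 8×4 + 11×6 + 11×3 = 263
C: 7×3 + 13×5 + 8×4 + 7×2 + 8×6 + 11×4 + 11×5 = 279
D: 7×6 + 13×1 + 8×1 + 7×3 + 8×5 + 11×5 + 11×2 = 201
E: 7×5 + 13×6 + 8×2 + 7×1 + 8×2 + 11×2 + 11×4 = 218
F: 7×2 + 13×3 + 8×6 + 7×5 + 8×3 + 11×1 + 11×6 = 237

C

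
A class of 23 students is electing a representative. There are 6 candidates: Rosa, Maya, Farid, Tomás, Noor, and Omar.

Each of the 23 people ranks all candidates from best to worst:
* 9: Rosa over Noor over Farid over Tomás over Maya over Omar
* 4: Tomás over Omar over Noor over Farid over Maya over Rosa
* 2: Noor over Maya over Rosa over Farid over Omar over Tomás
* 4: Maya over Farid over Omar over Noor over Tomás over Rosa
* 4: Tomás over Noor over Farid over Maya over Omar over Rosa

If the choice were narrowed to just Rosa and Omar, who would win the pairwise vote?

Omar

Rosa is ranked above Omar on 11 ballots; Omar above Rosa on 12.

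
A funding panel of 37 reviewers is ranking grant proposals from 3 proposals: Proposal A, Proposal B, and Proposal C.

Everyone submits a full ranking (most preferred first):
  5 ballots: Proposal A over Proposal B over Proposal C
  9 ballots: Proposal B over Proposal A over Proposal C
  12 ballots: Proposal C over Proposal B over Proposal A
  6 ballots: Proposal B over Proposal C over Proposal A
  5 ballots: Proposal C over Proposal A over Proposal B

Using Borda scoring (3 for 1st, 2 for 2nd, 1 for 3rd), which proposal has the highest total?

Proposal B

Proposal A: 5×3 + 9×2 + 12×1 + 6×1 + 5×2 = 61
Proposal B: 5×2 + 9×3 + 12×2 + 6×3 + 5×1 = 84
Proposal C: 5×1 + 9×1 + 12×3 + 6×2 + 5×3 = 77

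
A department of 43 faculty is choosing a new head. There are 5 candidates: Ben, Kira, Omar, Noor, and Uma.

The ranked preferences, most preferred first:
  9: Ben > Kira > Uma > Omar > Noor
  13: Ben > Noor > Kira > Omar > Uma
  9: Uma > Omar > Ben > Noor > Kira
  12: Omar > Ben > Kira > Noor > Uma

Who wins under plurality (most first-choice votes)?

First-place votes: Ben 22, Kira 0, Omar 12, Noor 0, Uma 9.

Ben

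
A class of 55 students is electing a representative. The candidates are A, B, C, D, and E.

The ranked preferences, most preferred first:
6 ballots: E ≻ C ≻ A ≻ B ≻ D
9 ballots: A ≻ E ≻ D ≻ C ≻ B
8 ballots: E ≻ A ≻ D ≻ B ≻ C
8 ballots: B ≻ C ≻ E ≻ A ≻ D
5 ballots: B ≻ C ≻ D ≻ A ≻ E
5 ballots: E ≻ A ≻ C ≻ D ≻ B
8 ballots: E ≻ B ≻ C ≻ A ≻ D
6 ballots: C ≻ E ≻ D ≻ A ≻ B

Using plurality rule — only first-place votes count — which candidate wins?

First-place votes: A 9, B 13, C 6, D 0, E 27.

E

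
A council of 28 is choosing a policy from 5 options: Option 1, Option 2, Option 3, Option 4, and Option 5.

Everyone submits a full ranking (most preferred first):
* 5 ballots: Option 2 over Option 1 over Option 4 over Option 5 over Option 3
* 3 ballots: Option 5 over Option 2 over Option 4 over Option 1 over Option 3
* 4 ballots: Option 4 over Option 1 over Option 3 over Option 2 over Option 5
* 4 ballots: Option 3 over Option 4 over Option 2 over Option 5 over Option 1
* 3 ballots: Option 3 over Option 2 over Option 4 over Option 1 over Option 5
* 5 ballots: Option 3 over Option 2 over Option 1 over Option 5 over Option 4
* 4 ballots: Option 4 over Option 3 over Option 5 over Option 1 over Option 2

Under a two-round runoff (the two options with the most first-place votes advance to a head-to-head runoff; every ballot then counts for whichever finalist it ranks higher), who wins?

Option 4

Round 1 first-place votes: Option 1 0, Option 2 5, Option 3 12, Option 4 8, Option 5 3. Option 3 and Option 4 advance.
Runoff: Option 3 is ranked above Option 4 on 12 ballots, Option 4 above Option 3 on 16.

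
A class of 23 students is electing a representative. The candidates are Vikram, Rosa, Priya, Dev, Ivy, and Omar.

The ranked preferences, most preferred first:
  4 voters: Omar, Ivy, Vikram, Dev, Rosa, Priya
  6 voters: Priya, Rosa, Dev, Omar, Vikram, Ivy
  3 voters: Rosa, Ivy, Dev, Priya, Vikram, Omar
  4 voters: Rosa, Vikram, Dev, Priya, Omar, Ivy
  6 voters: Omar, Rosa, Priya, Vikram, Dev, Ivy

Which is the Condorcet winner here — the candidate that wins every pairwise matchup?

Rosa vs Vikram: 19–4
Rosa vs Priya: 17–6
Rosa vs Dev: 19–4
Rosa vs Ivy: 19–4
Rosa vs Omar: 13–10
Rosa beats every other candidate.

Rosa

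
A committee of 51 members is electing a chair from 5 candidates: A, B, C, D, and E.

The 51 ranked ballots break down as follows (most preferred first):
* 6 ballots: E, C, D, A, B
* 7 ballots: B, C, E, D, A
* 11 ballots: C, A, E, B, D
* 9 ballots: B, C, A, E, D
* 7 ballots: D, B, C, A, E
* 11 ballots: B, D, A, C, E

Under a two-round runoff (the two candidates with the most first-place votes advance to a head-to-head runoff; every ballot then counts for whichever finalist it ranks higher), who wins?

Round 1 first-place votes: A 0, B 27, C 11, D 7, E 6. B and C advance.
Runoff: B is ranked above C on 34 ballots, C above B on 17.

B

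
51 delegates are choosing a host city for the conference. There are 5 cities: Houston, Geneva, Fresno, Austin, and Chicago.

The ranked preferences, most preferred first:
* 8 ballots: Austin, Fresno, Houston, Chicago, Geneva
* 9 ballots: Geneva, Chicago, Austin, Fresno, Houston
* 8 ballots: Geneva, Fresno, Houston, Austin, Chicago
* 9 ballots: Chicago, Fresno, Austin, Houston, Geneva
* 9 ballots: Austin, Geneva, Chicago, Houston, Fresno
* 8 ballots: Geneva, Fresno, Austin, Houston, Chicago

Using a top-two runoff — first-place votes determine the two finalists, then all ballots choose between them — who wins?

Austin

Round 1 first-place votes: Houston 0, Geneva 25, Fresno 0, Austin 17, Chicago 9. Geneva and Austin advance.
Runoff: Geneva is ranked above Austin on 25 ballots, Austin above Geneva on 26.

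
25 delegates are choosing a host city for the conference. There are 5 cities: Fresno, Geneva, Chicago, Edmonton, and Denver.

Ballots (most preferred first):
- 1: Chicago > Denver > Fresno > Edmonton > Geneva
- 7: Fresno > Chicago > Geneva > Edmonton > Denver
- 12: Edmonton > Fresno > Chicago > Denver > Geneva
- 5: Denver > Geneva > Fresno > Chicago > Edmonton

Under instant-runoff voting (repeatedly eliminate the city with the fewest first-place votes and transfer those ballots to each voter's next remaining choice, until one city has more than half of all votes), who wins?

Round 1: Fresno 7, Geneva 0, Chicago 1, Edmonton 12, Denver 5. Geneva eliminated.
Round 2: Fresno 7, Chicago 1, Edmonton 12, Denver 5. Chicago eliminated.
Round 3: Fresno 7, Edmonton 12, Denver 6. Denver eliminated.
Round 4: Fresno 13, Edmonton 12. Fresno has a majority (≥13).

Fresno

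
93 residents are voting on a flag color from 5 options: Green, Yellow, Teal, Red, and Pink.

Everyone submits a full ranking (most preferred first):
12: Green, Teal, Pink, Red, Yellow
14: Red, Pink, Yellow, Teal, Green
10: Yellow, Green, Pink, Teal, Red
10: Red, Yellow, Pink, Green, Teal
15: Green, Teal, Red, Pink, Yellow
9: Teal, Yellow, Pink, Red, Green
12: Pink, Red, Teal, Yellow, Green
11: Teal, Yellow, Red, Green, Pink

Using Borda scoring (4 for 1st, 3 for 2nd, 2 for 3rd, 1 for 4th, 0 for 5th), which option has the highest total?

Green: 12×4 + 14×0 + 10×3 + 10×1 + 15×4 + 9×0 + 12×0 + 11×1 = 159
Yellow: 12×0 + 14×2 + 10×4 + 10×3 + 15×0 + 9×3 + 12×1 + 11×3 = 170
Teal: 12×3 + 14×1 + 10×1 + 10×0 + 15×3 + 9×4 + 12×2 + 11×4 = 209
Red: 12×1 + 14×4 + 10×0 + 10×4 + 15×2 + 9×1 + 12×3 + 11×2 = 205
Pink: 12×2 + 14×3 + 10×2 + 10×2 + 15×1 + 9×2 + 12×4 + 11×0 = 187

Teal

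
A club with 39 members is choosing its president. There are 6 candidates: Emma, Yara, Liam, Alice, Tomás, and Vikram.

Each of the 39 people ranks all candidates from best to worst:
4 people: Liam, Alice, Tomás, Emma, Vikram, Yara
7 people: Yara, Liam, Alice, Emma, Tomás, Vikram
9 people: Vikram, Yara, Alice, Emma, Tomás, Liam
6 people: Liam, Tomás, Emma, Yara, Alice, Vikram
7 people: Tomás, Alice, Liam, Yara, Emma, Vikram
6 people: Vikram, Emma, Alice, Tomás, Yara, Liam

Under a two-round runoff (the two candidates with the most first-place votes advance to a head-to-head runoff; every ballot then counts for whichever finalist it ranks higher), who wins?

Liam

Round 1 first-place votes: Emma 0, Yara 7, Liam 10, Alice 0, Tomás 7, Vikram 15. Vikram and Liam advance.
Runoff: Vikram is ranked above Liam on 15 ballots, Liam above Vikram on 24.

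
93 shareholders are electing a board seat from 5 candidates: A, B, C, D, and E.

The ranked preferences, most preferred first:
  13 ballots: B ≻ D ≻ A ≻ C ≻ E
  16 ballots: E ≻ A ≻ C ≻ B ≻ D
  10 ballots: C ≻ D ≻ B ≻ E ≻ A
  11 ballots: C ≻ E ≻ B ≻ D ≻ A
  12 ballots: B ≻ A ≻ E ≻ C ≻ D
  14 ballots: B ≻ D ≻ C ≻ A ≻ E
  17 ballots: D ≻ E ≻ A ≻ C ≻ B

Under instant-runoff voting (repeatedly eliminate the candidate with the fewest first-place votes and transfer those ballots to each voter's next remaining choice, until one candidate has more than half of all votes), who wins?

Round 1: A 0, B 39, C 21, D 17, E 16. A eliminated.
Round 2: B 39, C 21, D 17, E 16. E eliminated.
Round 3: B 39, C 37, D 17. D eliminated.
Round 4: B 39, C 54. C has a majority (≥47).

C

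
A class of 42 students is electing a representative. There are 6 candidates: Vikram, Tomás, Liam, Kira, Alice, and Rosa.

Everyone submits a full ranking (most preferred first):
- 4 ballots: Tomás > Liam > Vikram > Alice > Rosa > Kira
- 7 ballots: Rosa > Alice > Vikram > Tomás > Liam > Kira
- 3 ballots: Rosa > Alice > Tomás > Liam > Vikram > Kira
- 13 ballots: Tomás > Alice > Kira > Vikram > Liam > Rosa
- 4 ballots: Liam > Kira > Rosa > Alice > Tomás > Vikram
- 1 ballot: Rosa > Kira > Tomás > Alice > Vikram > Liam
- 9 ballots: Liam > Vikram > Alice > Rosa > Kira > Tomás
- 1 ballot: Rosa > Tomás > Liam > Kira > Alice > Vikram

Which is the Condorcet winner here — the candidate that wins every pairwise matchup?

Alice vs Vikram: 29–13
Alice vs Tomás: 23–19
Alice vs Liam: 24–18
Alice vs Kira: 36–6
Alice vs Rosa: 26–16
Alice beats every other candidate.

Alice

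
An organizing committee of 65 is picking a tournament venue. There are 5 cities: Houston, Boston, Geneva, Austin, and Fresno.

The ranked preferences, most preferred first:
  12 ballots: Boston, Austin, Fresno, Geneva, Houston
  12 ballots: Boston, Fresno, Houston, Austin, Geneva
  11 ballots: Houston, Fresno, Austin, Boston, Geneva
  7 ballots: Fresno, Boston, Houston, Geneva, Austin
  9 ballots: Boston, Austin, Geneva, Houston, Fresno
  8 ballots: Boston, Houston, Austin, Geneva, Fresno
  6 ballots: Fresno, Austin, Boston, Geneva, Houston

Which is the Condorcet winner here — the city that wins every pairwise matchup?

Boston vs Houston: 54–11
Boston vs Geneva: 65–0
Boston vs Austin: 48–17
Boston vs Fresno: 41–24
Boston beats every other city.

Boston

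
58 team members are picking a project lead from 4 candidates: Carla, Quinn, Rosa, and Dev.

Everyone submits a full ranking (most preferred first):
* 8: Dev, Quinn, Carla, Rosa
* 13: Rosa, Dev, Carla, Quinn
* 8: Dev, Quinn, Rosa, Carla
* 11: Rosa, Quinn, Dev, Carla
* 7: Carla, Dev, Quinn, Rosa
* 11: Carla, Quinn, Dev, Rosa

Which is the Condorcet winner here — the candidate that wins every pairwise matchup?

Dev

Dev vs Carla: 40–18
Dev vs Quinn: 36–22
Dev vs Rosa: 34–24
Dev beats every other candidate.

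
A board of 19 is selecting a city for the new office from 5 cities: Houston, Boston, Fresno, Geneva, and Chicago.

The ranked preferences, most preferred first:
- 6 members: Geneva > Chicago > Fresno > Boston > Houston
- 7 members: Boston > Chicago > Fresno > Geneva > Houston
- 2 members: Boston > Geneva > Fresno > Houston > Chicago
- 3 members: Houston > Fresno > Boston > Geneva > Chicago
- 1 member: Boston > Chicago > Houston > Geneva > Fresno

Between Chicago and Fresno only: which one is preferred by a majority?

Chicago is ranked above Fresno on 14 ballots; Fresno above Chicago on 5.

Chicago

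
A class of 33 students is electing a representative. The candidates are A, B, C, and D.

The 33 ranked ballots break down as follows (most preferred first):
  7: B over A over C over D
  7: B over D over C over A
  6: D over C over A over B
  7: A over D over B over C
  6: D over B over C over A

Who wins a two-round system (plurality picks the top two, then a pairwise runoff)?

Round 1 first-place votes: A 7, B 14, C 0, D 12. B and D advance.
Runoff: B is ranked above D on 14 ballots, D above B on 19.

D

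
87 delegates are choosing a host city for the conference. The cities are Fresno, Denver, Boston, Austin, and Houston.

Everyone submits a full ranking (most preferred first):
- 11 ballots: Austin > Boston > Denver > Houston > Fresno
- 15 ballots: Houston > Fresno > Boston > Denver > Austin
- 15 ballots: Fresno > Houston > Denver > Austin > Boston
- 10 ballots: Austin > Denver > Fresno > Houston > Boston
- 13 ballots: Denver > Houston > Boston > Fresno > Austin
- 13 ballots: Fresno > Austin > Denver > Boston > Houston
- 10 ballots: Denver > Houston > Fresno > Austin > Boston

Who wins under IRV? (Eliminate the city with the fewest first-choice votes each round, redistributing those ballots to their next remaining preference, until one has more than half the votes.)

Round 1: Fresno 28, Denver 23, Boston 0, Austin 21, Houston 15. Boston eliminated.
Round 2: Fresno 28, Denver 23, Austin 21, Houston 15. Houston eliminated.
Round 3: Fresno 43, Denver 23, Austin 21. Austin eliminated.
Round 4: Fresno 43, Denver 44. Denver has a majority (≥44).

Denver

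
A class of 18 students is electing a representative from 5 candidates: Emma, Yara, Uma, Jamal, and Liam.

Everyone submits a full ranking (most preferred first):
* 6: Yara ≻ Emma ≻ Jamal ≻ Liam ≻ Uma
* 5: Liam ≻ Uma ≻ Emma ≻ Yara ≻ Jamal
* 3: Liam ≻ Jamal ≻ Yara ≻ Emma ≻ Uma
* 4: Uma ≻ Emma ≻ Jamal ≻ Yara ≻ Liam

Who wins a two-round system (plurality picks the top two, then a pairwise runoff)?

Round 1 first-place votes: Emma 0, Yara 6, Uma 4, Jamal 0, Liam 8. Liam and Yara advance.
Runoff: Liam is ranked above Yara on 8 ballots, Yara above Liam on 10.

Yara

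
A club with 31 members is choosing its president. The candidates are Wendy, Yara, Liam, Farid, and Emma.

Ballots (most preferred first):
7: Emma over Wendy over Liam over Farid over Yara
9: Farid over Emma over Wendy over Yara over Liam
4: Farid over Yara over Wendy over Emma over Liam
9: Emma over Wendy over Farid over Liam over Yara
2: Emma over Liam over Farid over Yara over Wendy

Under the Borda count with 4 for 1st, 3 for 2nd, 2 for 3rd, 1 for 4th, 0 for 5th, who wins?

Emma

Wendy: 7×3 + 9×2 + 4×2 + 9×3 + 2×0 = 74
Yara: 7×0 + 9×1 + 4×3 + 9×0 + 2×1 = 23
Liam: 7×2 + 9×0 + 4×0 + 9×1 + 2×3 = 29
Farid: 7×1 + 9×4 + 4×4 + 9×2 + 2×2 = 81
Emma: 7×4 + 9×3 + 4×1 + 9×4 + 2×4 = 103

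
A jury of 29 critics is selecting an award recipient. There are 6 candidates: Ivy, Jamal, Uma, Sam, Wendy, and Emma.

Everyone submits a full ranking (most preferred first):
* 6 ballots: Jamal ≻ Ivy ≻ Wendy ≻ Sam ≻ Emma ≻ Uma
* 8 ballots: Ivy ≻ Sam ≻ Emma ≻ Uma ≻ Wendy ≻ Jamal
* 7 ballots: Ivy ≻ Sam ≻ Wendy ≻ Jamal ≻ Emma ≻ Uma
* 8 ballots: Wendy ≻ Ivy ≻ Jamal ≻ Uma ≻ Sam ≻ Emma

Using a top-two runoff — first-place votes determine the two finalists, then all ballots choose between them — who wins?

Ivy

Round 1 first-place votes: Ivy 15, Jamal 6, Uma 0, Sam 0, Wendy 8, Emma 0. Ivy and Wendy advance.
Runoff: Ivy is ranked above Wendy on 21 ballots, Wendy above Ivy on 8.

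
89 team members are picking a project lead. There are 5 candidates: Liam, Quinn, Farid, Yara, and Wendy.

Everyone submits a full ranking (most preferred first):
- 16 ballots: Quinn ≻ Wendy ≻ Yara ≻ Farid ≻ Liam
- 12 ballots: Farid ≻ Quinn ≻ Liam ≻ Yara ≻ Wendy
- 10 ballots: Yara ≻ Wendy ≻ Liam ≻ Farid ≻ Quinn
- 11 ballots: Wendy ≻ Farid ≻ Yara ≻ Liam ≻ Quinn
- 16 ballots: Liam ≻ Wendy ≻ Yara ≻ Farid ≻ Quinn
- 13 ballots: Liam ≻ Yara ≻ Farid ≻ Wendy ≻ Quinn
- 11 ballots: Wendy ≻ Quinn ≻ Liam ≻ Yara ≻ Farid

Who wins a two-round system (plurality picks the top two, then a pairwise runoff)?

Round 1 first-place votes: Liam 29, Quinn 16, Farid 12, Yara 10, Wendy 22. Liam and Wendy advance.
Runoff: Liam is ranked above Wendy on 41 ballots, Wendy above Liam on 48.

Wendy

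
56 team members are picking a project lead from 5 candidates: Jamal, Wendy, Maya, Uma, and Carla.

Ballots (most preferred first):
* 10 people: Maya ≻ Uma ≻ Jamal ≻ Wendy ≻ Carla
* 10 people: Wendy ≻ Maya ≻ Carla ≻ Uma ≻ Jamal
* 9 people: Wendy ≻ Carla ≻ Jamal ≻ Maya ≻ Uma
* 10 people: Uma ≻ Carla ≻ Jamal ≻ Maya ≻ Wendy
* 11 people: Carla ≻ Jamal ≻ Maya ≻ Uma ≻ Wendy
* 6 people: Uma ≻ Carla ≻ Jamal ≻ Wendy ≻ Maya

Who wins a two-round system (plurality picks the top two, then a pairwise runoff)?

Uma

Round 1 first-place votes: Jamal 0, Wendy 19, Maya 10, Uma 16, Carla 11. Wendy and Uma advance.
Runoff: Wendy is ranked above Uma on 19 ballots, Uma above Wendy on 37.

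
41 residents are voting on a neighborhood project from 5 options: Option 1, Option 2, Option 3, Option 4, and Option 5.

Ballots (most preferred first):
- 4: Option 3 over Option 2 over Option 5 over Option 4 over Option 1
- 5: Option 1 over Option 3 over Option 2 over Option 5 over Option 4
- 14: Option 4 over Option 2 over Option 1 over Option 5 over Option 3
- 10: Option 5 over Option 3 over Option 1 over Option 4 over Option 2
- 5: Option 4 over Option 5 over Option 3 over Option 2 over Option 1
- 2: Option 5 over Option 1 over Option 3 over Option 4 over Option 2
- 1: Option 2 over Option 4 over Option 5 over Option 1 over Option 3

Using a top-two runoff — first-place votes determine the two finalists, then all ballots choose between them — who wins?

Option 5

Round 1 first-place votes: Option 1 5, Option 2 1, Option 3 4, Option 4 19, Option 5 12. Option 4 and Option 5 advance.
Runoff: Option 4 is ranked above Option 5 on 20 ballots, Option 5 above Option 4 on 21.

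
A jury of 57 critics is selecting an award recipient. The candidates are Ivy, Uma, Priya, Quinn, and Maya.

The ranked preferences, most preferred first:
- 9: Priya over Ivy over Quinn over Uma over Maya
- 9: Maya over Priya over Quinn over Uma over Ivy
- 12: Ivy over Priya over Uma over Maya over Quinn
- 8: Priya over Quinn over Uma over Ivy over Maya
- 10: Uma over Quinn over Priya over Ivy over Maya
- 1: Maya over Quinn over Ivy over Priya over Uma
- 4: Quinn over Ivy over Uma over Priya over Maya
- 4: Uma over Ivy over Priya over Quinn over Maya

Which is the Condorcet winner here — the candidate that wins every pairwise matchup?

Priya vs Ivy: 36–21
Priya vs Uma: 39–18
Priya vs Quinn: 42–15
Priya vs Maya: 47–10
Priya beats every other candidate.

Priya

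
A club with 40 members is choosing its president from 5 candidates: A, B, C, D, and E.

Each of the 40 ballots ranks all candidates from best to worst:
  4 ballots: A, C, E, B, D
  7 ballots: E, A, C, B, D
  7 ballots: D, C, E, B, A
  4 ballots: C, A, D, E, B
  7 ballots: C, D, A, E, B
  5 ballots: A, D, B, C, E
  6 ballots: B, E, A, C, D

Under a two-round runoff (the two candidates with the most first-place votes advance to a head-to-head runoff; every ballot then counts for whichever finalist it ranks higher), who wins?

A

Round 1 first-place votes: A 9, B 6, C 11, D 7, E 7. C and A advance.
Runoff: C is ranked above A on 18 ballots, A above C on 22.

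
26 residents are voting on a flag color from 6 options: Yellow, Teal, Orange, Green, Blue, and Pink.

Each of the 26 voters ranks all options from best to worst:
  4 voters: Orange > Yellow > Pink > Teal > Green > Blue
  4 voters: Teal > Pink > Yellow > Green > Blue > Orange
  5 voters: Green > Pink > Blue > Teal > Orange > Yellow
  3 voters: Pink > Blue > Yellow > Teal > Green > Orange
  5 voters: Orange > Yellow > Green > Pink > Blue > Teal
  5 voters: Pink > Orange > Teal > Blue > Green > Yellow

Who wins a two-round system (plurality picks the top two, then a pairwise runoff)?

Round 1 first-place votes: Yellow 0, Teal 4, Orange 9, Green 5, Blue 0, Pink 8. Orange and Pink advance.
Runoff: Orange is ranked above Pink on 9 ballots, Pink above Orange on 17.

Pink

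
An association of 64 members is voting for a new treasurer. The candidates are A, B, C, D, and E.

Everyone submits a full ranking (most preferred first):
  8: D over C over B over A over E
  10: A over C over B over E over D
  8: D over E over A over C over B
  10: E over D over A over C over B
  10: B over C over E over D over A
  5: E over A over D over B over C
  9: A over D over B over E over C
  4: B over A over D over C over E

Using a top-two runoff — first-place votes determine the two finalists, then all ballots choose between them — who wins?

Round 1 first-place votes: A 19, B 14, C 0, D 16, E 15. A and D advance.
Runoff: A is ranked above D on 28 ballots, D above A on 36.

D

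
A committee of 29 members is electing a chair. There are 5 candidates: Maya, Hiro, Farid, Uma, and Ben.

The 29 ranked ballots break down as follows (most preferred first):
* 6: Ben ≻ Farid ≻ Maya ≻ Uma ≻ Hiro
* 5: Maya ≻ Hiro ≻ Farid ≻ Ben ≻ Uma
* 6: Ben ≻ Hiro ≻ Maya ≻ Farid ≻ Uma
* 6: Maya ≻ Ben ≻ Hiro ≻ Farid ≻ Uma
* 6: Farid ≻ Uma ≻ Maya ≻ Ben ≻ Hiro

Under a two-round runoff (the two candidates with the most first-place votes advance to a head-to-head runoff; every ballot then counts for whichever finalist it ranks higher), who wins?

Round 1 first-place votes: Maya 11, Hiro 0, Farid 6, Uma 0, Ben 12. Ben and Maya advance.
Runoff: Ben is ranked above Maya on 12 ballots, Maya above Ben on 17.

Maya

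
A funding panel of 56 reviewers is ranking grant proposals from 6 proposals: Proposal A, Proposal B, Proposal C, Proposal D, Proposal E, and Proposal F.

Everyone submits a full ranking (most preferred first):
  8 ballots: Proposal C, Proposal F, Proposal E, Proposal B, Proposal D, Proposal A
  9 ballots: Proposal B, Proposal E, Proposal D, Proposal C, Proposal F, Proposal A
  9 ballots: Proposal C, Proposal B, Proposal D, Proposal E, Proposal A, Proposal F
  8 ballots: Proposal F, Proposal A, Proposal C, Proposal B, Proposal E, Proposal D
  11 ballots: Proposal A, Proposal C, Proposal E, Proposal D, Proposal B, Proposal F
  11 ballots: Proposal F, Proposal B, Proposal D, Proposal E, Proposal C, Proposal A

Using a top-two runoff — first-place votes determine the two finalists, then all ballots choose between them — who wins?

Round 1 first-place votes: Proposal A 11, Proposal B 9, Proposal C 17, Proposal D 0, Proposal E 0, Proposal F 19. Proposal F and Proposal C advance.
Runoff: Proposal F is ranked above Proposal C on 19 ballots, Proposal C above Proposal F on 37.

Proposal C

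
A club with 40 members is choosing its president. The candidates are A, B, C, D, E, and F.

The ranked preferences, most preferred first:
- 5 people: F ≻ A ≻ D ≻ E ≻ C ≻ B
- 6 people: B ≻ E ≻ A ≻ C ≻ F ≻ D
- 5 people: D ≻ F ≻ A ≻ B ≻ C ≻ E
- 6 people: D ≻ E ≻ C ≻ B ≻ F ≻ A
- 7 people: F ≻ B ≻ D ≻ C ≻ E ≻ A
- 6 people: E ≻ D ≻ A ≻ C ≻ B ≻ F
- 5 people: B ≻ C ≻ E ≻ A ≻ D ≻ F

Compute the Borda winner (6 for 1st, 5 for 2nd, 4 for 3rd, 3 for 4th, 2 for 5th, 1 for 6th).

A: 5×5 + 6×4 + 5×4 + 6×1 + 7×1 + 6×4 + 5×3 = 121
B: 5×1 + 6×6 + 5×3 + 6×3 + 7×5 + 6×2 + 5×6 = 151
C: 5×2 + 6×3 + 5×2 + 6×4 + 7×3 + 6×3 + 5×5 = 126
D: 5×4 + 6×1 + 5×6 + 6×6 + 7×4 + 6×5 + 5×2 = 160
E: 5×3 + 6×5 + 5×1 + 6×5 + 7×2 + 6×6 + 5×4 = 150
F: 5×6 + 6×2 + 5×5 + 6×2 + 7×6 + 6×1 + 5×1 = 132

D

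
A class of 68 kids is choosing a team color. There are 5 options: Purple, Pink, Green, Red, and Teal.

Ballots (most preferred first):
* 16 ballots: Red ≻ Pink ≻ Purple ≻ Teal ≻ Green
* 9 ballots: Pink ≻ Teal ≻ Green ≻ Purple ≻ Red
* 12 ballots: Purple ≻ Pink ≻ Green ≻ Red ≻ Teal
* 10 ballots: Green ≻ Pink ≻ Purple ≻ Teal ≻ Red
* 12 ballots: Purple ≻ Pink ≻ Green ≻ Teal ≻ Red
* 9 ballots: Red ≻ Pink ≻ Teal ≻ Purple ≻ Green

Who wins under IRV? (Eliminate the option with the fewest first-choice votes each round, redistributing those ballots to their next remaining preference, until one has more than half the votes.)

Purple

Round 1: Purple 24, Pink 9, Green 10, Red 25, Teal 0. Teal eliminated.
Round 2: Purple 24, Pink 9, Green 10, Red 25. Pink eliminated.
Round 3: Purple 24, Green 19, Red 25. Green eliminated.
Round 4: Purple 43, Red 25. Purple has a majority (≥35).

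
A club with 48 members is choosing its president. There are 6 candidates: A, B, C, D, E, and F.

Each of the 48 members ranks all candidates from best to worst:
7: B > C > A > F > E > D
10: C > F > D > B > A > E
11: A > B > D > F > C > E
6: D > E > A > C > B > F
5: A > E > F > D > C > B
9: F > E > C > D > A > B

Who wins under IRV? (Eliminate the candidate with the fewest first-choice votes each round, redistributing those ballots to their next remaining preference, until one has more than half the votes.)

Round 1: A 16, B 7, C 10, D 6, E 0, F 9. E eliminated.
Round 2: A 16, B 7, C 10, D 6, F 9. D eliminated.
Round 3: A 22, B 7, C 10, F 9. B eliminated.
Round 4: A 22, C 17, F 9. F eliminated.
Round 5: A 22, C 26. C has a majority (≥25).

C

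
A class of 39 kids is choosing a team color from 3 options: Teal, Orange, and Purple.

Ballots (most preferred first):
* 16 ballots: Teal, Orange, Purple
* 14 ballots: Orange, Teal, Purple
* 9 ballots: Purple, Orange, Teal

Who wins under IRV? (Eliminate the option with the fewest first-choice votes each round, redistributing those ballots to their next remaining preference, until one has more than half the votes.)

Round 1: Teal 16, Orange 14, Purple 9. Purple eliminated.
Round 2: Teal 16, Orange 23. Orange has a majority (≥20).

Orange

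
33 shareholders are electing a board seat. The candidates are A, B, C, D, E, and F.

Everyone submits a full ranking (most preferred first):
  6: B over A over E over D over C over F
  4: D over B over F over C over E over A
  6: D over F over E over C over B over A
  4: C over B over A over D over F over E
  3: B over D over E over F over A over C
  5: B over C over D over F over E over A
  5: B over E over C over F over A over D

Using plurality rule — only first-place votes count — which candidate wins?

First-place votes: A 0, B 19, C 4, D 10, E 0, F 0.

B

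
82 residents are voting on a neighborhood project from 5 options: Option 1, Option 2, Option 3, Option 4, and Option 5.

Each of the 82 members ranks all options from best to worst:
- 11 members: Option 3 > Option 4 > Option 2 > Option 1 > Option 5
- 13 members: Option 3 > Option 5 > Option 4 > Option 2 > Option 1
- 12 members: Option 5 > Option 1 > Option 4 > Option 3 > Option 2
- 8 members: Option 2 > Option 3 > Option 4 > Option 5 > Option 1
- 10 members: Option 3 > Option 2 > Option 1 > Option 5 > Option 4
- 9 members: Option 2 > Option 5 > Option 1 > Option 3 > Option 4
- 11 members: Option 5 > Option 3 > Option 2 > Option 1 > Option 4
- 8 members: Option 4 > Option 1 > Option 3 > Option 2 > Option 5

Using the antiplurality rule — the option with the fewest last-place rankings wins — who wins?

Last-place votes: Option 1 21, Option 2 12, Option 3 0, Option 4 30, Option 5 19.

Option 3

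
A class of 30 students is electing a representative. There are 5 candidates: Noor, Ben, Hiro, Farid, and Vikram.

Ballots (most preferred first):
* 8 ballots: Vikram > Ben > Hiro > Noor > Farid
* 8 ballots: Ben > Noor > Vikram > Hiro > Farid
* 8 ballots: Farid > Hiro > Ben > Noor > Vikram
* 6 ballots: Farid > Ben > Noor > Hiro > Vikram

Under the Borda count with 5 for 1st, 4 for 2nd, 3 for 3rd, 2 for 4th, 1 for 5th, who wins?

Ben

Noor: 8×2 + 8×4 + 8×2 + 6×3 = 82
Ben: 8×4 + 8×5 + 8×3 + 6×4 = 120
Hiro: 8×3 + 8×2 + 8×4 + 6×2 = 84
Farid: 8×1 + 8×1 + 8×5 + 6×5 = 86
Vikram: 8×5 + 8×3 + 8×1 + 6×1 = 78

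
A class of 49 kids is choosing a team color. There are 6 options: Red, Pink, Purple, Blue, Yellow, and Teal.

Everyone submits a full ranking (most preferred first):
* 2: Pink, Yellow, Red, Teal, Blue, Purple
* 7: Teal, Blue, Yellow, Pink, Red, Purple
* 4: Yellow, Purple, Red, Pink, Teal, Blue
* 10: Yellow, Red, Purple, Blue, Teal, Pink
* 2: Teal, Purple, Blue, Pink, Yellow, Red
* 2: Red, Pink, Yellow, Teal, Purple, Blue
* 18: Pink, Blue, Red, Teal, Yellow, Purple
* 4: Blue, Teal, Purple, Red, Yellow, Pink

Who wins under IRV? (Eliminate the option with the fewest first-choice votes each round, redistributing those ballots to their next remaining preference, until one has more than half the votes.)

Yellow

Round 1: Red 2, Pink 20, Purple 0, Blue 4, Yellow 14, Teal 9. Purple eliminated.
Round 2: Red 2, Pink 20, Blue 4, Yellow 14, Teal 9. Red eliminated.
Round 3: Pink 22, Blue 4, Yellow 14, Teal 9. Blue eliminated.
Round 4: Pink 22, Yellow 14, Teal 13. Teal eliminated.
Round 5: Pink 24, Yellow 25. Yellow has a majority (≥25).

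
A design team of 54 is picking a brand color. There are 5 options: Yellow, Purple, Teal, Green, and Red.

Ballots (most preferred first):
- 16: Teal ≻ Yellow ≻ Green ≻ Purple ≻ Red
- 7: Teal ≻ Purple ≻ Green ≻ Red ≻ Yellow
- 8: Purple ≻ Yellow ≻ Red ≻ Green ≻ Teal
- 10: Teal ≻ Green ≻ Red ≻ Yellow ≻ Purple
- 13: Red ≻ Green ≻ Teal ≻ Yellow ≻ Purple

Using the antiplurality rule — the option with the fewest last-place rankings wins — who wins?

Green

Last-place votes: Yellow 7, Purple 23, Teal 8, Green 0, Red 16.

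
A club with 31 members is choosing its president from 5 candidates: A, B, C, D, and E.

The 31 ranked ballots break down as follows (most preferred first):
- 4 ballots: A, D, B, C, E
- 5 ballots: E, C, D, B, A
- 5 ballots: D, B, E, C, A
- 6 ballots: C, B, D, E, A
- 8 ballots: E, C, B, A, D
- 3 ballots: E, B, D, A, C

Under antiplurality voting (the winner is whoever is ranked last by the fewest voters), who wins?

B

Last-place votes: A 16, B 0, C 3, D 8, E 4.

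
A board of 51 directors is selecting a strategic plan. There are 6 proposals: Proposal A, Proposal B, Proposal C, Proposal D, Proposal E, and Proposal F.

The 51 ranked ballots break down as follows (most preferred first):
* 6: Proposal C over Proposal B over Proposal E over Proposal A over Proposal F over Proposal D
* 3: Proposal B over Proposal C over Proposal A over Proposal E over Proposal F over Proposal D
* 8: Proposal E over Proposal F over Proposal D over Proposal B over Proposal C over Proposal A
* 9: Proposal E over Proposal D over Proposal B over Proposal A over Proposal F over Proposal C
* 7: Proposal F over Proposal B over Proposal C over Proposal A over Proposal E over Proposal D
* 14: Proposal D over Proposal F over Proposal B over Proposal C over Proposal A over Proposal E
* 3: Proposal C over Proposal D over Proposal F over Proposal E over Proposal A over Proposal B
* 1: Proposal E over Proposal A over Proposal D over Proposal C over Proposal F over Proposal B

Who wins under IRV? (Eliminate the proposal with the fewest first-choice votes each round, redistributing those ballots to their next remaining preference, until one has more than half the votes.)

Round 1: Proposal A 0, Proposal B 3, Proposal C 9, Proposal D 14, Proposal E 18, Proposal F 7. Proposal A eliminated.
Round 2: Proposal B 3, Proposal C 9, Proposal D 14, Proposal E 18, Proposal F 7. Proposal B eliminated.
Round 3: Proposal C 12, Proposal D 14, Proposal E 18, Proposal F 7. Proposal F eliminated.
Round 4: Proposal C 19, Proposal D 14, Proposal E 18. Proposal D eliminated.
Round 5: Proposal C 33, Proposal E 18. Proposal C has a majority (≥26).

Proposal C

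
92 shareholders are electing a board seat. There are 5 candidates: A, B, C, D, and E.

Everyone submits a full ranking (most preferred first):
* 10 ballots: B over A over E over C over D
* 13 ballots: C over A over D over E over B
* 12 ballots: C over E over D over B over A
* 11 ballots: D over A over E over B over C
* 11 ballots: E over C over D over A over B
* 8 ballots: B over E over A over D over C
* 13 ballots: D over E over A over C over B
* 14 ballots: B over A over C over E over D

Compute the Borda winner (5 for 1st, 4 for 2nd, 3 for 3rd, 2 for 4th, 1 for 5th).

A: 10×4 + 13×4 + 12×1 + 11×4 + 11×2 + 8×3 + 13×3 + 14×4 = 289
B: 10×5 + 13×1 + 12×2 + 11×2 + 11×1 + 8×5 + 13×1 + 14×5 = 243
C: 10×2 + 13×5 + 12×5 + 11×1 + 11×4 + 8×1 + 13×2 + 14×3 = 276
D: 10×1 + 13×3 + 12×3 + 11×5 + 11×3 + 8×2 + 13×5 + 14×1 = 268
E: 10×3 + 13×2 + 12×4 + 11×3 + 11×5 + 8×4 + 13×4 + 14×2 = 304

E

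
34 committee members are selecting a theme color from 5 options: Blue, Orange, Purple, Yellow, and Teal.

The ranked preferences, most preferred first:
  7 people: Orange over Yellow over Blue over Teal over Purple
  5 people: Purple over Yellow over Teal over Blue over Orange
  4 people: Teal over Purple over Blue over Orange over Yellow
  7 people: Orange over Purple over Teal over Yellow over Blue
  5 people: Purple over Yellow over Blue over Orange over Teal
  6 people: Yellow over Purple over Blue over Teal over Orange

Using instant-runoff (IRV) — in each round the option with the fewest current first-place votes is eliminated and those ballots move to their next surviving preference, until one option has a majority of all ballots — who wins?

Round 1: Blue 0, Orange 14, Purple 10, Yellow 6, Teal 4. Blue eliminated.
Round 2: Orange 14, Purple 10, Yellow 6, Teal 4. Teal eliminated.
Round 3: Orange 14, Purple 14, Yellow 6. Yellow eliminated.
Round 4: Orange 14, Purple 20. Purple has a majority (≥18).

Purple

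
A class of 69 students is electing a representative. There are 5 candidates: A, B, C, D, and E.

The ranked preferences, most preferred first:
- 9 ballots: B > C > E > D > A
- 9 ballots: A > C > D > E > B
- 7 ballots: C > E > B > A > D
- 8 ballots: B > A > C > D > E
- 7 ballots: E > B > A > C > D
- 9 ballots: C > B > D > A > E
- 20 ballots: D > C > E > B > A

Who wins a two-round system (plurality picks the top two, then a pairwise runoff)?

Round 1 first-place votes: A 9, B 17, C 16, D 20, E 7. D and B advance.
Runoff: D is ranked above B on 29 ballots, B above D on 40.

B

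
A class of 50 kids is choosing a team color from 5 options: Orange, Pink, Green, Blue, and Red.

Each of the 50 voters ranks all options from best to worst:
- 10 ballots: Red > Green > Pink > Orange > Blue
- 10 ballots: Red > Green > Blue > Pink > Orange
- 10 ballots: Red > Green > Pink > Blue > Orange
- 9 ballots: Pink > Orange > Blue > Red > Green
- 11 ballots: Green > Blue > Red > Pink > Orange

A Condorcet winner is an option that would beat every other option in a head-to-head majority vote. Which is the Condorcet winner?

Red vs Orange: 41–9
Red vs Pink: 41–9
Red vs Green: 39–11
Red vs Blue: 30–20
Red beats every other option.

Red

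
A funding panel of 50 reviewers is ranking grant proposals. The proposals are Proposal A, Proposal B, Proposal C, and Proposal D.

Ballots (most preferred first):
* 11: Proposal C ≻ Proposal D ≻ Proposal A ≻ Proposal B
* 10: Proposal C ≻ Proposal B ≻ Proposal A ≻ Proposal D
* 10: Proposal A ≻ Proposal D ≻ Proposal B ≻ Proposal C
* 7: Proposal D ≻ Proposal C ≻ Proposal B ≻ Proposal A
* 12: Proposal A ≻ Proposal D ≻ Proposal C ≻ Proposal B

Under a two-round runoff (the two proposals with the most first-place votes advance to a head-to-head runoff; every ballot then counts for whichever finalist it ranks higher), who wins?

Round 1 first-place votes: Proposal A 22, Proposal B 0, Proposal C 21, Proposal D 7. Proposal A and Proposal C advance.
Runoff: Proposal A is ranked above Proposal C on 22 ballots, Proposal C above Proposal A on 28.

Proposal C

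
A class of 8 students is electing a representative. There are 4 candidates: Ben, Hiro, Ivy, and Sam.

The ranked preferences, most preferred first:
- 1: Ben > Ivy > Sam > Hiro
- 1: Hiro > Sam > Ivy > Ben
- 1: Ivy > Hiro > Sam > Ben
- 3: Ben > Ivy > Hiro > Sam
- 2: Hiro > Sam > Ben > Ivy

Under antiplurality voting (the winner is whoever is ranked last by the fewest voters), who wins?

Last-place votes: Ben 2, Hiro 1, Ivy 2, Sam 3.

Hiro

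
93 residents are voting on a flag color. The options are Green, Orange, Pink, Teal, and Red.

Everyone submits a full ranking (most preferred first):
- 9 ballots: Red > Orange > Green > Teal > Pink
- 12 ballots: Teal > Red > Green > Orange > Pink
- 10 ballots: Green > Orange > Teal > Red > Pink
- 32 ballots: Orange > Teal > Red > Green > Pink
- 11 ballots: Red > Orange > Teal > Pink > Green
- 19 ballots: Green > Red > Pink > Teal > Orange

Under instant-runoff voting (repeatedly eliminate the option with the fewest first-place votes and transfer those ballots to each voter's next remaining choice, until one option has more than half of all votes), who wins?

Round 1: Green 29, Orange 32, Pink 0, Teal 12, Red 20. Pink eliminated.
Round 2: Green 29, Orange 32, Teal 12, Red 20. Teal eliminated.
Round 3: Green 29, Orange 32, Red 32. Green eliminated.
Round 4: Orange 42, Red 51. Red has a majority (≥47).

Red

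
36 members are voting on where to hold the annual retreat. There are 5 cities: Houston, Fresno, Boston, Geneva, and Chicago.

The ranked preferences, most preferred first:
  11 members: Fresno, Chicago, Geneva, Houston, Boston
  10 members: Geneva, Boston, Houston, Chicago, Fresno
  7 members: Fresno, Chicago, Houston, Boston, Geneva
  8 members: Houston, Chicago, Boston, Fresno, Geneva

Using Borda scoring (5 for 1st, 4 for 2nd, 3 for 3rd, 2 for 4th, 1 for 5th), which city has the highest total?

Houston: 11×2 + 10×3 + 7×3 + 8×5 = 113
Fresno: 11×5 + 10×1 + 7×5 + 8×2 = 116
Boston: 11×1 + 10×4 + 7×2 + 8×3 = 89
Geneva: 11×3 + 10×5 + 7×1 + 8×1 = 98
Chicago: 11×4 + 10×2 + 7×4 + 8×4 = 124

Chicago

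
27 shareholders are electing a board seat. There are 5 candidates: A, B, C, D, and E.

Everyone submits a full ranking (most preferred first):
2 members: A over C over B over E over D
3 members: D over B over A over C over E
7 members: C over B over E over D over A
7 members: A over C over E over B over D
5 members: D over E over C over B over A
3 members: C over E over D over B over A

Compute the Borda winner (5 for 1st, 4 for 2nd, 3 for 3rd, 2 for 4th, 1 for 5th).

A: 2×5 + 3×3 + 7×1 + 7×5 + 5×1 + 3×1 = 69
B: 2×3 + 3×4 + 7×4 + 7×2 + 5×2 + 3×2 = 76
C: 2×4 + 3×2 + 7×5 + 7×4 + 5×3 + 3×5 = 107
D: 2×1 + 3×5 + 7×2 + 7×1 + 5×5 + 3×3 = 72
E: 2×2 + 3×1 + 7×3 + 7×3 + 5×4 + 3×4 = 81

C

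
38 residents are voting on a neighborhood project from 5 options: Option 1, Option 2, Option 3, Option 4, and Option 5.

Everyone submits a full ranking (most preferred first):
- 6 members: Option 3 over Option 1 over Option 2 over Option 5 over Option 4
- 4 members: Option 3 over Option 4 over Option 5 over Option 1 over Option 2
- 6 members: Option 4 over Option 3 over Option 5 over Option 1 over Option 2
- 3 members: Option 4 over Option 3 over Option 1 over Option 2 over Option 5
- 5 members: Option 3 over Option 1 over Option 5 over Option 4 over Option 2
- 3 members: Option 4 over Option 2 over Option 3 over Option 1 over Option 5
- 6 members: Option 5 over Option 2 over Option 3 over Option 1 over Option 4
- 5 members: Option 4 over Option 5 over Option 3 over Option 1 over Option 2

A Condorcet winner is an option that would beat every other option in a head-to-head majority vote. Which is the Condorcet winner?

Option 3

Option 3 vs Option 1: 38–0
Option 3 vs Option 2: 29–9
Option 3 vs Option 4: 21–17
Option 3 vs Option 5: 27–11
Option 3 beats every other option.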